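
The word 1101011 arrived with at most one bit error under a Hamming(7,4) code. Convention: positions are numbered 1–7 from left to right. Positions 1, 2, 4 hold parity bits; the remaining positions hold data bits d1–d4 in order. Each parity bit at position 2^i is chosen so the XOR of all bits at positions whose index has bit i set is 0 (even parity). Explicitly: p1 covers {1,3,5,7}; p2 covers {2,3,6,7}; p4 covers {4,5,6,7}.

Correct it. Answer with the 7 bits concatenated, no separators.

s1 (pos 1,3,5,7): 1⊕0⊕0⊕1 = 0
s2 (pos 2,3,6,7): 1⊕0⊕1⊕1 = 1
s4 (pos 4,5,6,7): 1⊕0⊕1⊕1 = 1
Syndrome s4…s1 = 110 → error at position 6.
Flip position 6: 1101011 → 1101001

1101001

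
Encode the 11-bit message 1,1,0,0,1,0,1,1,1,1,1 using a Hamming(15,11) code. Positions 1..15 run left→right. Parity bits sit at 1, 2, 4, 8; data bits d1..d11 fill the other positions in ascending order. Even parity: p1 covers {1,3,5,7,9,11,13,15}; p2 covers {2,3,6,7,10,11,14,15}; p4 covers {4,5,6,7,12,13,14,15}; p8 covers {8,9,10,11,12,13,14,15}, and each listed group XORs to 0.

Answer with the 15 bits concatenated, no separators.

Place data at non-parity positions: p1 p2 1 p4 1 0 0 p8 1 0 1 1 1 1 1
p1 (pos 1,3,5,7,9,11,13,15): XOR of data positions = 1⊕1⊕0⊕1⊕1⊕1⊕1 = 0
p2 (pos 2,3,6,7,10,11,14,15): XOR of data positions = 1⊕0⊕0⊕0⊕1⊕1⊕1 = 0
p4 (pos 4,5,6,7,12,13,14,15): XOR of data positions = 1⊕0⊕0⊕1⊕1⊕1⊕1 = 1
p8 (pos 8,9,10,11,12,13,14,15): XOR of data positions = 1⊕0⊕1⊕1⊕1⊕1⊕1 = 0
Codeword: 001110001011111

001110001011111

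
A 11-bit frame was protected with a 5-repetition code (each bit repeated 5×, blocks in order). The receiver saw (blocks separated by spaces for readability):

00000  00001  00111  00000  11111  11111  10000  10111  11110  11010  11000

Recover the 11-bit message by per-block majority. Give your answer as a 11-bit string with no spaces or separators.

00101101110

Block 1 (00000): 0 ones → 0
Block 2 (00001): 1 one → 0
Block 3 (00111): 3 ones → 1
Block 4 (00000): 0 ones → 0
Block 5 (11111): 5 ones → 1
Block 6 (11111): 5 ones → 1
Block 7 (10000): 1 one → 0
Block 8 (10111): 4 ones → 1
Block 9 (11110): 4 ones → 1
Block 10 (11010): 3 ones → 1
Block 11 (11000): 2 ones → 0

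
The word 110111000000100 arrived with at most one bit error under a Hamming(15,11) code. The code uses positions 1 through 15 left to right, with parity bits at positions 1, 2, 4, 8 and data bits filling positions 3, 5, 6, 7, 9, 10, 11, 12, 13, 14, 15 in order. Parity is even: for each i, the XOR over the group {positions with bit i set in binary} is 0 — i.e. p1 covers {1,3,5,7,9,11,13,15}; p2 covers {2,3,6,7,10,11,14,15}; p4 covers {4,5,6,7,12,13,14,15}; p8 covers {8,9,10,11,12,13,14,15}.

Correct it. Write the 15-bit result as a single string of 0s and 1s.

110111001000100

s1 (pos 1,3,5,7,9,11,13,15): 1⊕0⊕1⊕0⊕0⊕0⊕1⊕0 = 1
s2 (pos 2,3,6,7,10,11,14,15): 1⊕0⊕1⊕0⊕0⊕0⊕0⊕0 = 0
s4 (pos 4,5,6,7,12,13,14,15): 1⊕1⊕1⊕0⊕0⊕1⊕0⊕0 = 0
s8 (pos 8,9,10,11,12,13,14,15): 0⊕0⊕0⊕0⊕0⊕1⊕0⊕0 = 1
Syndrome s8…s1 = 1001 → error at position 9.
Flip position 9: 110111000000100 → 110111001000100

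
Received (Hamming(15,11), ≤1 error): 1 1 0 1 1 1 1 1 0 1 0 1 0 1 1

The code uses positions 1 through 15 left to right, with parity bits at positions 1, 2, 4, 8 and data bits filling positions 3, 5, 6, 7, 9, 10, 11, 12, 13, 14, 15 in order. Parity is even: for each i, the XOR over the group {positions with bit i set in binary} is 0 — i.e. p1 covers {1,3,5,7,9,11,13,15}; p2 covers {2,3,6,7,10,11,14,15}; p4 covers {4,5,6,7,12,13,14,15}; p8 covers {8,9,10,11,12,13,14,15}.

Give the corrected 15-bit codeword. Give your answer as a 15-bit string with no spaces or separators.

110111110100011

s1 (pos 1,3,5,7,9,11,13,15): 1⊕0⊕1⊕1⊕0⊕0⊕0⊕1 = 0
s2 (pos 2,3,6,7,10,11,14,15): 1⊕0⊕1⊕1⊕1⊕0⊕1⊕1 = 0
s4 (pos 4,5,6,7,12,13,14,15): 1⊕1⊕1⊕1⊕1⊕0⊕1⊕1 = 1
s8 (pos 8,9,10,11,12,13,14,15): 1⊕0⊕1⊕0⊕1⊕0⊕1⊕1 = 1
Syndrome s8…s1 = 1100 → error at position 12.
Flip position 12: 110111110101011 → 110111110100011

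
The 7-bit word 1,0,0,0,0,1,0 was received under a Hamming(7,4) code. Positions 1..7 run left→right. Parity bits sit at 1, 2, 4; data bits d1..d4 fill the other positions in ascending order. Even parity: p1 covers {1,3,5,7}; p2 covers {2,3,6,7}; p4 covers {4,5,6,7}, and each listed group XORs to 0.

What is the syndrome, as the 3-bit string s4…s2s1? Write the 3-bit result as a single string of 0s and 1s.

111

s1 (pos 1,3,5,7): 1⊕0⊕0⊕0 = 1
s2 (pos 2,3,6,7): 0⊕0⊕1⊕0 = 1
s4 (pos 4,5,6,7): 0⊕0⊕1⊕0 = 1
Syndrome s4…s1 = 111 → error at position 7.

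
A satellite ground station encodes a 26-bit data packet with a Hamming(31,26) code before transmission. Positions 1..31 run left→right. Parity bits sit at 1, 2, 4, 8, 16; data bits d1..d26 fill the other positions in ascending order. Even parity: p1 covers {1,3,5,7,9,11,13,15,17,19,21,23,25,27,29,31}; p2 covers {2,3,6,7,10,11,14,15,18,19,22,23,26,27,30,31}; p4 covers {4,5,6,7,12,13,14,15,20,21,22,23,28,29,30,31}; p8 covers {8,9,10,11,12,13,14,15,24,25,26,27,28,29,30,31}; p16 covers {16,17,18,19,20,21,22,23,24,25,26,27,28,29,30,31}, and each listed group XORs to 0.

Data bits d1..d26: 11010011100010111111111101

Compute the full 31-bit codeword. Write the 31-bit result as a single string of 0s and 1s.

Place data at non-parity positions: p1 p2 1 p4 1 0 1 p8 0 0 1 1 1 0 0 p16 0 1 0 1 1 1 1 1 1 1 1 1 1 0 1
p1 (pos 1,3,5,7,9,11,13,15,17,19,21,23,25,27,29,31): XOR of data positions = 1⊕1⊕1⊕0⊕1⊕1⊕0⊕0⊕0⊕1⊕1⊕1⊕1⊕1⊕1 = 1
p2 (pos 2,3,6,7,10,11,14,15,18,19,22,23,26,27,30,31): XOR of data positions = 1⊕0⊕1⊕0⊕1⊕0⊕0⊕1⊕0⊕1⊕1⊕1⊕1⊕0⊕1 = 1
p4 (pos 4,5,6,7,12,13,14,15,20,21,22,23,28,29,30,31): XOR of data positions = 1⊕0⊕1⊕1⊕1⊕0⊕0⊕1⊕1⊕1⊕1⊕1⊕1⊕0⊕1 = 1
p8 (pos 8,9,10,11,12,13,14,15,24,25,26,27,28,29,30,31): XOR of data positions = 0⊕0⊕1⊕1⊕1⊕0⊕0⊕1⊕1⊕1⊕1⊕1⊕1⊕0⊕1 = 0
p16 (pos 16,17,18,19,20,21,22,23,24,25,26,27,28,29,30,31): XOR of data positions = 0⊕1⊕0⊕1⊕1⊕1⊕1⊕1⊕1⊕1⊕1⊕1⊕1⊕0⊕1 = 0
Codeword: 1111101000111000010111111111101

1111101000111000010111111111101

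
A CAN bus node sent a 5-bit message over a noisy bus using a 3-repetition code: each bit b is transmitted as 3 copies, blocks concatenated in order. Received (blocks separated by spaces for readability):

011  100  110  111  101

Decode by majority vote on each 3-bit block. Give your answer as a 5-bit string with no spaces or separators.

10111

Block 1 (011): 2 ones → 1
Block 2 (100): 1 one → 0
Block 3 (110): 2 ones → 1
Block 4 (111): 3 ones → 1
Block 5 (101): 2 ones → 1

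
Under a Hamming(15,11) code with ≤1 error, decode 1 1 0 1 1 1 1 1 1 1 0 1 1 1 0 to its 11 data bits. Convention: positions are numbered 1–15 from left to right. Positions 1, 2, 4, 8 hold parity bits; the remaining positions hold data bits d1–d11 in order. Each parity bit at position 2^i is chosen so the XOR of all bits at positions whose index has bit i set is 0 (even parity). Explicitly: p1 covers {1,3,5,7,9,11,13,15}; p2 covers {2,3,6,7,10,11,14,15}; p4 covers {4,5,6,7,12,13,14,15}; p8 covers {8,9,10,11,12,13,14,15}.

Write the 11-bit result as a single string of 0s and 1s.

s1 (pos 1,3,5,7,9,11,13,15): 1⊕0⊕1⊕1⊕1⊕0⊕1⊕0 = 1
s2 (pos 2,3,6,7,10,11,14,15): 1⊕0⊕1⊕1⊕1⊕0⊕1⊕0 = 1
s4 (pos 4,5,6,7,12,13,14,15): 1⊕1⊕1⊕1⊕1⊕1⊕1⊕0 = 1
s8 (pos 8,9,10,11,12,13,14,15): 1⊕1⊕1⊕0⊕1⊕1⊕1⊕0 = 0
Syndrome s8…s1 = 0111 → error at position 7.
Flip position 7: 110111111101110 → 110111011101110
Read data bits from positions 3,5,6,7,9,10,11,12,13,14,15: 01101101110

01101101110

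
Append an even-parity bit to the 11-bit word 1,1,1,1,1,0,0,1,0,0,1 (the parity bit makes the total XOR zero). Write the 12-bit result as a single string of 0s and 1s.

111110010011

XOR of the 11 data bits: 1⊕1⊕1⊕1⊕1⊕0⊕0⊕1⊕0⊕0⊕1 = 1
Parity bit = 1 (so all 12 bits XOR to 0).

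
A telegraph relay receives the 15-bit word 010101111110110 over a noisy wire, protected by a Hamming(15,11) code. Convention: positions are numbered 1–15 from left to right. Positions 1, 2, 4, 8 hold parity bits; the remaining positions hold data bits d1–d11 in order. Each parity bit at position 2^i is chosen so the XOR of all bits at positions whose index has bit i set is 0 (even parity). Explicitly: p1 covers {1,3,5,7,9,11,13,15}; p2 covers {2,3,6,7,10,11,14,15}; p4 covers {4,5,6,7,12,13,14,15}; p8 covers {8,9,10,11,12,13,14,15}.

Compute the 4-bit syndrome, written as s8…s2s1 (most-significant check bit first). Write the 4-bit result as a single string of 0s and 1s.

s1 (pos 1,3,5,7,9,11,13,15): 0⊕0⊕0⊕1⊕1⊕1⊕1⊕0 = 0
s2 (pos 2,3,6,7,10,11,14,15): 1⊕0⊕1⊕1⊕1⊕1⊕1⊕0 = 0
s4 (pos 4,5,6,7,12,13,14,15): 1⊕0⊕1⊕1⊕0⊕1⊕1⊕0 = 1
s8 (pos 8,9,10,11,12,13,14,15): 1⊕1⊕1⊕1⊕0⊕1⊕1⊕0 = 0
Syndrome s8…s1 = 0100 → error at position 4.

0100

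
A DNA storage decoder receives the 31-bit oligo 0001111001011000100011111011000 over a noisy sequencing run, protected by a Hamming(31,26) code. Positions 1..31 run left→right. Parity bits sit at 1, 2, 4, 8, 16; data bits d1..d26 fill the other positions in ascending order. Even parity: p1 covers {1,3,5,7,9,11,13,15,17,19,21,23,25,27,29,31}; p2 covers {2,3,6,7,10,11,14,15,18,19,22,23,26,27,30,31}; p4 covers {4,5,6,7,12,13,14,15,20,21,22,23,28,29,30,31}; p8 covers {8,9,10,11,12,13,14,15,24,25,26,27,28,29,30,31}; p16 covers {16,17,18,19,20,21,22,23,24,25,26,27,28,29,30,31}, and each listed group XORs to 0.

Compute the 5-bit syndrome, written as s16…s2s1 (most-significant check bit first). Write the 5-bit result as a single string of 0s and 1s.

01000

s1 (pos 1,3,5,7,9,11,13,15,17,19,21,23,25,27,29,31): 0⊕0⊕1⊕1⊕0⊕0⊕1⊕0⊕1⊕0⊕1⊕1⊕1⊕1⊕0⊕0 = 0
s2 (pos 2,3,6,7,10,11,14,15,18,19,22,23,26,27,30,31): 0⊕0⊕1⊕1⊕1⊕0⊕0⊕0⊕0⊕0⊕1⊕1⊕0⊕1⊕0⊕0 = 0
s4 (pos 4,5,6,7,12,13,14,15,20,21,22,23,28,29,30,31): 1⊕1⊕1⊕1⊕1⊕1⊕0⊕0⊕0⊕1⊕1⊕1⊕1⊕0⊕0⊕0 = 0
s8 (pos 8,9,10,11,12,13,14,15,24,25,26,27,28,29,30,31): 0⊕0⊕1⊕0⊕1⊕1⊕0⊕0⊕1⊕1⊕0⊕1⊕1⊕0⊕0⊕0 = 1
s16 (pos 16,17,18,19,20,21,22,23,24,25,26,27,28,29,30,31): 0⊕1⊕0⊕0⊕0⊕1⊕1⊕1⊕1⊕1⊕0⊕1⊕1⊕0⊕0⊕0 = 0
Syndrome s16…s1 = 01000 → error at position 8.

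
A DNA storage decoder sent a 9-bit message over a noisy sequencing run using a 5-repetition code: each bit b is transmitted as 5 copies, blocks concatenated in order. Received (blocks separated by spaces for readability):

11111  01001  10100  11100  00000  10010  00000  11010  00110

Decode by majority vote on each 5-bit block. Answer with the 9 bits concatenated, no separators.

100100010

Block 1 (11111): 5 ones → 1
Block 2 (01001): 2 ones → 0
Block 3 (10100): 2 ones → 0
Block 4 (11100): 3 ones → 1
Block 5 (00000): 0 ones → 0
Block 6 (10010): 2 ones → 0
Block 7 (00000): 0 ones → 0
Block 8 (11010): 3 ones → 1
Block 9 (00110): 2 ones → 0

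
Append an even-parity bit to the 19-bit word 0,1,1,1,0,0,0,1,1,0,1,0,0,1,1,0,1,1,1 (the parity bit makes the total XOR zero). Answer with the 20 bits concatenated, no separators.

01110001101001101111

XOR of the 19 data bits: 0⊕1⊕1⊕1⊕0⊕0⊕0⊕1⊕1⊕0⊕1⊕0⊕0⊕1⊕1⊕0⊕1⊕1⊕1 = 1
Parity bit = 1 (so all 20 bits XOR to 0).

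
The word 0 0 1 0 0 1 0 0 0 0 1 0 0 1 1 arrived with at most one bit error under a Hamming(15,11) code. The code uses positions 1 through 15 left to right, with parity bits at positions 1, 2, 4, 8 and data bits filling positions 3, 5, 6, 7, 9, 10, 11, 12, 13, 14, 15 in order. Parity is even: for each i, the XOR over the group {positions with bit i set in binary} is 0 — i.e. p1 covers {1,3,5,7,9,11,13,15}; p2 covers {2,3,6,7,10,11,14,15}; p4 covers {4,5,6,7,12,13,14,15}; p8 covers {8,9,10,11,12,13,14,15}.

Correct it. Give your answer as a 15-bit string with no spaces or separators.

001001000010010

s1 (pos 1,3,5,7,9,11,13,15): 0⊕1⊕0⊕0⊕0⊕1⊕0⊕1 = 1
s2 (pos 2,3,6,7,10,11,14,15): 0⊕1⊕1⊕0⊕0⊕1⊕1⊕1 = 1
s4 (pos 4,5,6,7,12,13,14,15): 0⊕0⊕1⊕0⊕0⊕0⊕1⊕1 = 1
s8 (pos 8,9,10,11,12,13,14,15): 0⊕0⊕0⊕1⊕0⊕0⊕1⊕1 = 1
Syndrome s8…s1 = 1111 → error at position 15.
Flip position 15: 001001000010011 → 001001000010010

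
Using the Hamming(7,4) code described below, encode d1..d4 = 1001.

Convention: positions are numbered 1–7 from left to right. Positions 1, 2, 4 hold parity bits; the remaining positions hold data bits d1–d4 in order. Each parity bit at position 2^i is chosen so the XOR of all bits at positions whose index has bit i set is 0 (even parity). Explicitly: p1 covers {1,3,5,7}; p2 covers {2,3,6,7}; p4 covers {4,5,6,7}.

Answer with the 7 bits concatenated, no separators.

0011001

Place data at non-parity positions: p1 p2 1 p4 0 0 1
p1 (pos 1,3,5,7): XOR of data positions = 1⊕0⊕1 = 0
p2 (pos 2,3,6,7): XOR of data positions = 1⊕0⊕1 = 0
p4 (pos 4,5,6,7): XOR of data positions = 0⊕0⊕1 = 1
Codeword: 0011001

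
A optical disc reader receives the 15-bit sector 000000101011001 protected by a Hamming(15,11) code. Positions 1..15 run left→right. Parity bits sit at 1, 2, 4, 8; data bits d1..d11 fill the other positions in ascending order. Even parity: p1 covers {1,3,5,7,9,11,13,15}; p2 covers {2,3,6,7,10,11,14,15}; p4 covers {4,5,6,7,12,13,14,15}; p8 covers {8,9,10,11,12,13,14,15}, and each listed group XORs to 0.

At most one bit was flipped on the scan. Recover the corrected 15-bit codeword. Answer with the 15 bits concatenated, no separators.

000001101011001

s1 (pos 1,3,5,7,9,11,13,15): 0⊕0⊕0⊕1⊕1⊕1⊕0⊕1 = 0
s2 (pos 2,3,6,7,10,11,14,15): 0⊕0⊕0⊕1⊕0⊕1⊕0⊕1 = 1
s4 (pos 4,5,6,7,12,13,14,15): 0⊕0⊕0⊕1⊕1⊕0⊕0⊕1 = 1
s8 (pos 8,9,10,11,12,13,14,15): 0⊕1⊕0⊕1⊕1⊕0⊕0⊕1 = 0
Syndrome s8…s1 = 0110 → error at position 6.
Flip position 6: 000000101011001 → 000001101011001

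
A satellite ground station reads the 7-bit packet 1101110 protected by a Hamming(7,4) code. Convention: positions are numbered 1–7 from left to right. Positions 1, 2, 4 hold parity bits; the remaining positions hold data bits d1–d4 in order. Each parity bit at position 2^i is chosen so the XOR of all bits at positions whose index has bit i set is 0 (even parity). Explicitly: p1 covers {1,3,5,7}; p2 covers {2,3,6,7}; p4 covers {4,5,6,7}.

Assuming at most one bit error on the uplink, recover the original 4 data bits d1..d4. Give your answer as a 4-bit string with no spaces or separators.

0110

s1 (pos 1,3,5,7): 1⊕0⊕1⊕0 = 0
s2 (pos 2,3,6,7): 1⊕0⊕1⊕0 = 0
s4 (pos 4,5,6,7): 1⊕1⊕1⊕0 = 1
Syndrome s4…s1 = 100 → error at position 4.
Flip position 4: 1101110 → 1100110
Read data bits from positions 3,5,6,7: 0110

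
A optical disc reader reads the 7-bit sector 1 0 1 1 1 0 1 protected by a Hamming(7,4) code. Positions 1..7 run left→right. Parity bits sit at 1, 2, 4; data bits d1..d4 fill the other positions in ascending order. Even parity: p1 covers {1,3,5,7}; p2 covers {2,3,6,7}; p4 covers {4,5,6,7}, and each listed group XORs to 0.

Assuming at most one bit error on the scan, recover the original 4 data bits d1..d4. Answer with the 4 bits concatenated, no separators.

s1 (pos 1,3,5,7): 1⊕1⊕1⊕1 = 0
s2 (pos 2,3,6,7): 0⊕1⊕0⊕1 = 0
s4 (pos 4,5,6,7): 1⊕1⊕0⊕1 = 1
Syndrome s4…s1 = 100 → error at position 4.
Flip position 4: 1011101 → 1010101
Read data bits from positions 3,5,6,7: 1101

1101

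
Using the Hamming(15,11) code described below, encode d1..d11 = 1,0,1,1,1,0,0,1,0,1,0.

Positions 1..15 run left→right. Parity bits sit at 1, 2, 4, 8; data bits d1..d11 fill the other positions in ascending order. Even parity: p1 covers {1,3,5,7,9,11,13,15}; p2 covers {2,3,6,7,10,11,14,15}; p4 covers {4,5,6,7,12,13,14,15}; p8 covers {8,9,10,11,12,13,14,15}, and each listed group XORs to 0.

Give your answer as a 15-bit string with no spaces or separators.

Place data at non-parity positions: p1 p2 1 p4 0 1 1 p8 1 0 0 1 0 1 0
p1 (pos 1,3,5,7,9,11,13,15): XOR of data positions = 1⊕0⊕1⊕1⊕0⊕0⊕0 = 1
p2 (pos 2,3,6,7,10,11,14,15): XOR of data positions = 1⊕1⊕1⊕0⊕0⊕1⊕0 = 0
p4 (pos 4,5,6,7,12,13,14,15): XOR of data positions = 0⊕1⊕1⊕1⊕0⊕1⊕0 = 0
p8 (pos 8,9,10,11,12,13,14,15): XOR of data positions = 1⊕0⊕0⊕1⊕0⊕1⊕0 = 1
Codeword: 101001111001010

101001111001010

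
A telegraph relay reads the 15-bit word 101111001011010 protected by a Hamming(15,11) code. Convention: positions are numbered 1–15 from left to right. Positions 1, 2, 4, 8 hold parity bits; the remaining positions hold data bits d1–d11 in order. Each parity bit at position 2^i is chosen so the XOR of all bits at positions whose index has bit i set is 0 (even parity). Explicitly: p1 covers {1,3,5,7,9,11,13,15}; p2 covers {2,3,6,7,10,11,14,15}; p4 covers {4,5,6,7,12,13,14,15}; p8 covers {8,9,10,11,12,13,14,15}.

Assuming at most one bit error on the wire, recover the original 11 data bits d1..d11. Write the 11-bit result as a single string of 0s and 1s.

10101011010

s1 (pos 1,3,5,7,9,11,13,15): 1⊕1⊕1⊕0⊕1⊕1⊕0⊕0 = 1
s2 (pos 2,3,6,7,10,11,14,15): 0⊕1⊕1⊕0⊕0⊕1⊕1⊕0 = 0
s4 (pos 4,5,6,7,12,13,14,15): 1⊕1⊕1⊕0⊕1⊕0⊕1⊕0 = 1
s8 (pos 8,9,10,11,12,13,14,15): 0⊕1⊕0⊕1⊕1⊕0⊕1⊕0 = 0
Syndrome s8…s1 = 0101 → error at position 5.
Flip position 5: 101111001011010 → 101101001011010
Read data bits from positions 3,5,6,7,9,10,11,12,13,14,15: 10101011010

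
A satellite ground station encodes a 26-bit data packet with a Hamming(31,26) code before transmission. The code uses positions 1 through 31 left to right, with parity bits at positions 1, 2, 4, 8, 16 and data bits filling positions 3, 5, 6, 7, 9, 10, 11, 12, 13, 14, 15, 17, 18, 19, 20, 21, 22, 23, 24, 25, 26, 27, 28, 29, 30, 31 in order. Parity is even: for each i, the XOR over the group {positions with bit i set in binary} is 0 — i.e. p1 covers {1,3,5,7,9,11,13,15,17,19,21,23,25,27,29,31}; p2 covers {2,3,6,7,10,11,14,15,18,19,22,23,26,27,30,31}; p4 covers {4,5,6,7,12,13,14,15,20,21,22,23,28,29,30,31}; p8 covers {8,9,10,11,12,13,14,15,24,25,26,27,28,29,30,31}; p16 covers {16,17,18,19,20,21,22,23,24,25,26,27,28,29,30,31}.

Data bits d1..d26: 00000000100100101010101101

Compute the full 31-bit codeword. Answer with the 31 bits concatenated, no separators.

0100000000001000100101010101101

Place data at non-parity positions: p1 p2 0 p4 0 0 0 p8 0 0 0 0 1 0 0 p16 1 0 0 1 0 1 0 1 0 1 0 1 1 0 1
p1 (pos 1,3,5,7,9,11,13,15,17,19,21,23,25,27,29,31): XOR of data positions = 0⊕0⊕0⊕0⊕0⊕1⊕0⊕1⊕0⊕0⊕0⊕0⊕0⊕1⊕1 = 0
p2 (pos 2,3,6,7,10,11,14,15,18,19,22,23,26,27,30,31): XOR of data positions = 0⊕0⊕0⊕0⊕0⊕0⊕0⊕0⊕0⊕1⊕0⊕1⊕0⊕0⊕1 = 1
p4 (pos 4,5,6,7,12,13,14,15,20,21,22,23,28,29,30,31): XOR of data positions = 0⊕0⊕0⊕0⊕1⊕0⊕0⊕1⊕0⊕1⊕0⊕1⊕1⊕0⊕1 = 0
p8 (pos 8,9,10,11,12,13,14,15,24,25,26,27,28,29,30,31): XOR of data positions = 0⊕0⊕0⊕0⊕1⊕0⊕0⊕1⊕0⊕1⊕0⊕1⊕1⊕0⊕1 = 0
p16 (pos 16,17,18,19,20,21,22,23,24,25,26,27,28,29,30,31): XOR of data positions = 1⊕0⊕0⊕1⊕0⊕1⊕0⊕1⊕0⊕1⊕0⊕1⊕1⊕0⊕1 = 0
Codeword: 0100000000001000100101010101101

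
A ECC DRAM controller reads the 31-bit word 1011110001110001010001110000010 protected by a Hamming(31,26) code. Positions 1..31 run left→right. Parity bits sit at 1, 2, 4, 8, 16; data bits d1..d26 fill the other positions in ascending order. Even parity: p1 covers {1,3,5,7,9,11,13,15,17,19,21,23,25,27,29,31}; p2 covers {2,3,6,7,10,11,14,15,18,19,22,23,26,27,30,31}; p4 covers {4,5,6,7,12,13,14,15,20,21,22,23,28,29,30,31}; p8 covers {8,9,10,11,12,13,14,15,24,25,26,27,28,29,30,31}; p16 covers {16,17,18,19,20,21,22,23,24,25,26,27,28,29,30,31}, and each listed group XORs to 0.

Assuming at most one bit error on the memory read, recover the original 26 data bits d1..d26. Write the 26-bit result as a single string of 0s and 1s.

s1 (pos 1,3,5,7,9,11,13,15,17,19,21,23,25,27,29,31): 1⊕1⊕1⊕0⊕0⊕1⊕0⊕0⊕0⊕0⊕0⊕1⊕0⊕0⊕0⊕0 = 1
s2 (pos 2,3,6,7,10,11,14,15,18,19,22,23,26,27,30,31): 0⊕1⊕1⊕0⊕1⊕1⊕0⊕0⊕1⊕0⊕1⊕1⊕0⊕0⊕1⊕0 = 0
s4 (pos 4,5,6,7,12,13,14,15,20,21,22,23,28,29,30,31): 1⊕1⊕1⊕0⊕1⊕0⊕0⊕0⊕0⊕0⊕1⊕1⊕0⊕0⊕1⊕0 = 1
s8 (pos 8,9,10,11,12,13,14,15,24,25,26,27,28,29,30,31): 0⊕0⊕1⊕1⊕1⊕0⊕0⊕0⊕1⊕0⊕0⊕0⊕0⊕0⊕1⊕0 = 1
s16 (pos 16,17,18,19,20,21,22,23,24,25,26,27,28,29,30,31): 1⊕0⊕1⊕0⊕0⊕0⊕1⊕1⊕1⊕0⊕0⊕0⊕0⊕0⊕1⊕0 = 0
Syndrome s16…s1 = 01101 → error at position 13.
Flip position 13: 1011110001110001010001110000010 → 1011110001111001010001110000010
Read data bits from positions 3,5,6,7,9,10,11,12,13,14,15,17,18,19,20,21,22,23,24,25,26,27,28,29,30,31: 11100111100010001110000010

11100111100010001110000010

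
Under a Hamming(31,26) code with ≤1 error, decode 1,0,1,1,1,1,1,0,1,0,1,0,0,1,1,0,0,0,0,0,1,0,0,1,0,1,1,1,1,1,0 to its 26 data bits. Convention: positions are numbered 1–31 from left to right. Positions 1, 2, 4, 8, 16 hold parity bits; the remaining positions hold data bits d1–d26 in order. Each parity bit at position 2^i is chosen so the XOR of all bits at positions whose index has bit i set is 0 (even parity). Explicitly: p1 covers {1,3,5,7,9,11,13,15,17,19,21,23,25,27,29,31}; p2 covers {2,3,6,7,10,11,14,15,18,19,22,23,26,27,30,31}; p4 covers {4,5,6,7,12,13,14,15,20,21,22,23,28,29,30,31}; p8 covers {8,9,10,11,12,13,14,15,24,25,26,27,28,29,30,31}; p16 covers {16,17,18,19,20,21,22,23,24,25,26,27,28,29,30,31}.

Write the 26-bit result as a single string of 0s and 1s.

11111010011010010010111110

s1 (pos 1,3,5,7,9,11,13,15,17,19,21,23,25,27,29,31): 1⊕1⊕1⊕1⊕1⊕1⊕0⊕1⊕0⊕0⊕1⊕0⊕0⊕1⊕1⊕0 = 0
s2 (pos 2,3,6,7,10,11,14,15,18,19,22,23,26,27,30,31): 0⊕1⊕1⊕1⊕0⊕1⊕1⊕1⊕0⊕0⊕0⊕0⊕1⊕1⊕1⊕0 = 1
s4 (pos 4,5,6,7,12,13,14,15,20,21,22,23,28,29,30,31): 1⊕1⊕1⊕1⊕0⊕0⊕1⊕1⊕0⊕1⊕0⊕0⊕1⊕1⊕1⊕0 = 0
s8 (pos 8,9,10,11,12,13,14,15,24,25,26,27,28,29,30,31): 0⊕1⊕0⊕1⊕0⊕0⊕1⊕1⊕1⊕0⊕1⊕1⊕1⊕1⊕1⊕0 = 0
s16 (pos 16,17,18,19,20,21,22,23,24,25,26,27,28,29,30,31): 0⊕0⊕0⊕0⊕0⊕1⊕0⊕0⊕1⊕0⊕1⊕1⊕1⊕1⊕1⊕0 = 1
Syndrome s16…s1 = 10010 → error at position 18.
Flip position 18: 1011111010100110000010010111110 → 1011111010100110010010010111110
Read data bits from positions 3,5,6,7,9,10,11,12,13,14,15,17,18,19,20,21,22,23,24,25,26,27,28,29,30,31: 11111010011010010010111110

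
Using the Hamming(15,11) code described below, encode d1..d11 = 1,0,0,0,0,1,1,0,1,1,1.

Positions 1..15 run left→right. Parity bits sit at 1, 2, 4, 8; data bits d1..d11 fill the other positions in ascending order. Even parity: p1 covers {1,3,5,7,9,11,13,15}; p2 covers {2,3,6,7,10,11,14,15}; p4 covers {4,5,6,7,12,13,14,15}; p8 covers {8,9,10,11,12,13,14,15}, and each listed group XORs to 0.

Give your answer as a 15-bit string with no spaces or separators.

011100010110111

Place data at non-parity positions: p1 p2 1 p4 0 0 0 p8 0 1 1 0 1 1 1
p1 (pos 1,3,5,7,9,11,13,15): XOR of data positions = 1⊕0⊕0⊕0⊕1⊕1⊕1 = 0
p2 (pos 2,3,6,7,10,11,14,15): XOR of data positions = 1⊕0⊕0⊕1⊕1⊕1⊕1 = 1
p4 (pos 4,5,6,7,12,13,14,15): XOR of data positions = 0⊕0⊕0⊕0⊕1⊕1⊕1 = 1
p8 (pos 8,9,10,11,12,13,14,15): XOR of data positions = 0⊕1⊕1⊕0⊕1⊕1⊕1 = 1
Codeword: 011100010110111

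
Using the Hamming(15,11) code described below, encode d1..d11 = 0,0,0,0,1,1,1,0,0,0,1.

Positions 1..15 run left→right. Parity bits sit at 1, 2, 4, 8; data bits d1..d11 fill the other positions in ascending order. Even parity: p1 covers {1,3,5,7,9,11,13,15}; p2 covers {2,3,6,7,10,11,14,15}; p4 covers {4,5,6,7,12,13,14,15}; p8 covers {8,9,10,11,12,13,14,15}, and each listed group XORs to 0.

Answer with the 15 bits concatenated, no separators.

110100001110001

Place data at non-parity positions: p1 p2 0 p4 0 0 0 p8 1 1 1 0 0 0 1
p1 (pos 1,3,5,7,9,11,13,15): XOR of data positions = 0⊕0⊕0⊕1⊕1⊕0⊕1 = 1
p2 (pos 2,3,6,7,10,11,14,15): XOR of data positions = 0⊕0⊕0⊕1⊕1⊕0⊕1 = 1
p4 (pos 4,5,6,7,12,13,14,15): XOR of data positions = 0⊕0⊕0⊕0⊕0⊕0⊕1 = 1
p8 (pos 8,9,10,11,12,13,14,15): XOR of data positions = 1⊕1⊕1⊕0⊕0⊕0⊕1 = 0
Codeword: 110100001110001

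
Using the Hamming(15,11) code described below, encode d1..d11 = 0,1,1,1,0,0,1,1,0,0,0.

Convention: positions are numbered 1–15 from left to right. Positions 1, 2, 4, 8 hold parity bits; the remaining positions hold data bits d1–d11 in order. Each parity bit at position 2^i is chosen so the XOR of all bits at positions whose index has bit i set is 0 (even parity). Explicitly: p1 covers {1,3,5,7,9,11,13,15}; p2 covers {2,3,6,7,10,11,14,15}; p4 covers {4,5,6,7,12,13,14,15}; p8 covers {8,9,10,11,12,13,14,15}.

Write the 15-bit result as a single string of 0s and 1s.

Place data at non-parity positions: p1 p2 0 p4 1 1 1 p8 0 0 1 1 0 0 0
p1 (pos 1,3,5,7,9,11,13,15): XOR of data positions = 0⊕1⊕1⊕0⊕1⊕0⊕0 = 1
p2 (pos 2,3,6,7,10,11,14,15): XOR of data positions = 0⊕1⊕1⊕0⊕1⊕0⊕0 = 1
p4 (pos 4,5,6,7,12,13,14,15): XOR of data positions = 1⊕1⊕1⊕1⊕0⊕0⊕0 = 0
p8 (pos 8,9,10,11,12,13,14,15): XOR of data positions = 0⊕0⊕1⊕1⊕0⊕0⊕0 = 0
Codeword: 110011100011000

110011100011000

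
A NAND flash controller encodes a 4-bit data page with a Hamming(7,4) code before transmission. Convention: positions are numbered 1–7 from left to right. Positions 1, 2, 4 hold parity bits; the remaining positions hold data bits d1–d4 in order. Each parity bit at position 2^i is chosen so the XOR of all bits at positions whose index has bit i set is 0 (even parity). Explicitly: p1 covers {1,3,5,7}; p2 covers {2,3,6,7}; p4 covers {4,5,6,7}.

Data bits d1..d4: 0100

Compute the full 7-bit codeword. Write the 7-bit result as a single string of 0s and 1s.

Place data at non-parity positions: p1 p2 0 p4 1 0 0
p1 (pos 1,3,5,7): XOR of data positions = 0⊕1⊕0 = 1
p2 (pos 2,3,6,7): XOR of data positions = 0⊕0⊕0 = 0
p4 (pos 4,5,6,7): XOR of data positions = 1⊕0⊕0 = 1
Codeword: 1001100

1001100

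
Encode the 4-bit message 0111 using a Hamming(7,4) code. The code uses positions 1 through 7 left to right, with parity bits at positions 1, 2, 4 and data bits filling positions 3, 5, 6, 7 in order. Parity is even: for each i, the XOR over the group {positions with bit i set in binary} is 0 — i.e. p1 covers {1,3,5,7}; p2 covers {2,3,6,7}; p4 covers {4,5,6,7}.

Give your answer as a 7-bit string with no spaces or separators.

0001111

Place data at non-parity positions: p1 p2 0 p4 1 1 1
p1 (pos 1,3,5,7): XOR of data positions = 0⊕1⊕1 = 0
p2 (pos 2,3,6,7): XOR of data positions = 0⊕1⊕1 = 0
p4 (pos 4,5,6,7): XOR of data positions = 1⊕1⊕1 = 1
Codeword: 0001111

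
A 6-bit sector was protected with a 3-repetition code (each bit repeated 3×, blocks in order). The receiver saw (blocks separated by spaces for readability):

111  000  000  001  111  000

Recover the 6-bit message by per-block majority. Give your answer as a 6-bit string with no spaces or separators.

Block 1 (111): 3 ones → 1
Block 2 (000): 0 ones → 0
Block 3 (000): 0 ones → 0
Block 4 (001): 1 one → 0
Block 5 (111): 3 ones → 1
Block 6 (000): 0 ones → 0

100010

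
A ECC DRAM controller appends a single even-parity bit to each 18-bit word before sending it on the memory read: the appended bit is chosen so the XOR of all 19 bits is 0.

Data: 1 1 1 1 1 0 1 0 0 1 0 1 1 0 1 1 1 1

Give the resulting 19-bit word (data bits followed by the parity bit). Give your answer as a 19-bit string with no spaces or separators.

1111101001011011111

XOR of the 18 data bits: 1⊕1⊕1⊕1⊕1⊕0⊕1⊕0⊕0⊕1⊕0⊕1⊕1⊕0⊕1⊕1⊕1⊕1 = 1
Parity bit = 1 (so all 19 bits XOR to 0).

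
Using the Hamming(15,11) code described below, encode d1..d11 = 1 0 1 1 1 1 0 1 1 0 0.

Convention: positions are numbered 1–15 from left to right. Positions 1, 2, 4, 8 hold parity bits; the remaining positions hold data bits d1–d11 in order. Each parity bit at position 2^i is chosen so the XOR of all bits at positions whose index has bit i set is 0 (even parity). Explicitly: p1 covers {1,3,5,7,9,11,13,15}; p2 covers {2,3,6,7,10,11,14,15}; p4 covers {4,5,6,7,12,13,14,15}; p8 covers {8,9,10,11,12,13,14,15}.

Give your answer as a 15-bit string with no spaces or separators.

001001101101100

Place data at non-parity positions: p1 p2 1 p4 0 1 1 p8 1 1 0 1 1 0 0
p1 (pos 1,3,5,7,9,11,13,15): XOR of data positions = 1⊕0⊕1⊕1⊕0⊕1⊕0 = 0
p2 (pos 2,3,6,7,10,11,14,15): XOR of data positions = 1⊕1⊕1⊕1⊕0⊕0⊕0 = 0
p4 (pos 4,5,6,7,12,13,14,15): XOR of data positions = 0⊕1⊕1⊕1⊕1⊕0⊕0 = 0
p8 (pos 8,9,10,11,12,13,14,15): XOR of data positions = 1⊕1⊕0⊕1⊕1⊕0⊕0 = 0
Codeword: 001001101101100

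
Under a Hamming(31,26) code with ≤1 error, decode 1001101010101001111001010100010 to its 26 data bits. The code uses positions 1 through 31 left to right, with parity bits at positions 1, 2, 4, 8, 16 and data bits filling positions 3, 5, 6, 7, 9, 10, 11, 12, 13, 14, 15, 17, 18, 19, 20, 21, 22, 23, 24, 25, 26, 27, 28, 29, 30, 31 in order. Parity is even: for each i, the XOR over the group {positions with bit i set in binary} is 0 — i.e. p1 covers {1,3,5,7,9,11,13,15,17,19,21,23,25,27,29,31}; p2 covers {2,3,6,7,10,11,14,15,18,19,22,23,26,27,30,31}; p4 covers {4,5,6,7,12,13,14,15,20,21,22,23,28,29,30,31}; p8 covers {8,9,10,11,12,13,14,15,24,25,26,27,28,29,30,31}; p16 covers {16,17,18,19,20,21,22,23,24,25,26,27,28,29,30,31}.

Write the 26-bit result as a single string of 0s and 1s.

s1 (pos 1,3,5,7,9,11,13,15,17,19,21,23,25,27,29,31): 1⊕0⊕1⊕1⊕1⊕1⊕1⊕0⊕1⊕1⊕0⊕0⊕0⊕0⊕0⊕0 = 0
s2 (pos 2,3,6,7,10,11,14,15,18,19,22,23,26,27,30,31): 0⊕0⊕0⊕1⊕0⊕1⊕0⊕0⊕1⊕1⊕1⊕0⊕1⊕0⊕1⊕0 = 1
s4 (pos 4,5,6,7,12,13,14,15,20,21,22,23,28,29,30,31): 1⊕1⊕0⊕1⊕0⊕1⊕0⊕0⊕0⊕0⊕1⊕0⊕0⊕0⊕1⊕0 = 0
s8 (pos 8,9,10,11,12,13,14,15,24,25,26,27,28,29,30,31): 0⊕1⊕0⊕1⊕0⊕1⊕0⊕0⊕1⊕0⊕1⊕0⊕0⊕0⊕1⊕0 = 0
s16 (pos 16,17,18,19,20,21,22,23,24,25,26,27,28,29,30,31): 1⊕1⊕1⊕1⊕0⊕0⊕1⊕0⊕1⊕0⊕1⊕0⊕0⊕0⊕1⊕0 = 0
Syndrome s16…s1 = 00010 → error at position 2.
Flip position 2: 1001101010101001111001010100010 → 1101101010101001111001010100010
Read data bits from positions 3,5,6,7,9,10,11,12,13,14,15,17,18,19,20,21,22,23,24,25,26,27,28,29,30,31: 01011010100111001010100010

01011010100111001010100010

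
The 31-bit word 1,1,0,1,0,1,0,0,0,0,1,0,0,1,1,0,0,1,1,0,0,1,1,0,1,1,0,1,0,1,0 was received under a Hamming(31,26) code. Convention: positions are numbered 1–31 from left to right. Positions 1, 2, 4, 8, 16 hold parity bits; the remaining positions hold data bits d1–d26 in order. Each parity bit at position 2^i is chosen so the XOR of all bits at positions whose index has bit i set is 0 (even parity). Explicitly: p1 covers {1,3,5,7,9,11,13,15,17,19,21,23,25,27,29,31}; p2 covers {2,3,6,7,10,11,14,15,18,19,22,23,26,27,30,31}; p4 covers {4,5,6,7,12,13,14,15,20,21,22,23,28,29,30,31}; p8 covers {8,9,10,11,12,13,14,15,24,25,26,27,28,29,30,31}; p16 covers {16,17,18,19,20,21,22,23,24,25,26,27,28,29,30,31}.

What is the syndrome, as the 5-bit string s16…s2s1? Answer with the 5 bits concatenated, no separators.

01010

s1 (pos 1,3,5,7,9,11,13,15,17,19,21,23,25,27,29,31): 1⊕0⊕0⊕0⊕0⊕1⊕0⊕1⊕0⊕1⊕0⊕1⊕1⊕0⊕0⊕0 = 0
s2 (pos 2,3,6,7,10,11,14,15,18,19,22,23,26,27,30,31): 1⊕0⊕1⊕0⊕0⊕1⊕1⊕1⊕1⊕1⊕1⊕1⊕1⊕0⊕1⊕0 = 1
s4 (pos 4,5,6,7,12,13,14,15,20,21,22,23,28,29,30,31): 1⊕0⊕1⊕0⊕0⊕0⊕1⊕1⊕0⊕0⊕1⊕1⊕1⊕0⊕1⊕0 = 0
s8 (pos 8,9,10,11,12,13,14,15,24,25,26,27,28,29,30,31): 0⊕0⊕0⊕1⊕0⊕0⊕1⊕1⊕0⊕1⊕1⊕0⊕1⊕0⊕1⊕0 = 1
s16 (pos 16,17,18,19,20,21,22,23,24,25,26,27,28,29,30,31): 0⊕0⊕1⊕1⊕0⊕0⊕1⊕1⊕0⊕1⊕1⊕0⊕1⊕0⊕1⊕0 = 0
Syndrome s16…s1 = 01010 → error at position 10.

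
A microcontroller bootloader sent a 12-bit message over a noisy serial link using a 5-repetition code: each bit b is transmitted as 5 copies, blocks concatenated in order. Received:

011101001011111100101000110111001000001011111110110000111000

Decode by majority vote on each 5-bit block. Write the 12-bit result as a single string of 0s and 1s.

Block 1 (01110): 3 ones → 1
Block 2 (10010): 2 ones → 0
Block 3 (11111): 5 ones → 1
Block 4 (10010): 2 ones → 0
Block 5 (10001): 2 ones → 0
Block 6 (10111): 4 ones → 1
Block 7 (00100): 1 one → 0
Block 8 (00010): 1 one → 0
Block 9 (11111): 5 ones → 1
Block 10 (11011): 4 ones → 1
Block 11 (00001): 1 one → 0
Block 12 (11000): 2 ones → 0

101001001100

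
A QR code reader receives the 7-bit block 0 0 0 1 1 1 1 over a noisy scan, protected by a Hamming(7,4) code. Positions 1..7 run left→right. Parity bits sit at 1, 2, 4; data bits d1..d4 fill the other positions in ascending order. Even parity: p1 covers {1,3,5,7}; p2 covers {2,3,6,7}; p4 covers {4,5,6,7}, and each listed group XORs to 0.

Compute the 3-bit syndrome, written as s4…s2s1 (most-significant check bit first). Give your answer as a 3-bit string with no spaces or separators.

s1 (pos 1,3,5,7): 0⊕0⊕1⊕1 = 0
s2 (pos 2,3,6,7): 0⊕0⊕1⊕1 = 0
s4 (pos 4,5,6,7): 1⊕1⊕1⊕1 = 0
Syndrome s4…s1 = 000 → no error.

000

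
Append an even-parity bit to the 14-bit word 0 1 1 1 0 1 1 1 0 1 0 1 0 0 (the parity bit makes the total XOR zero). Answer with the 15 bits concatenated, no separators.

XOR of the 14 data bits: 0⊕1⊕1⊕1⊕0⊕1⊕1⊕1⊕0⊕1⊕0⊕1⊕0⊕0 = 0
Parity bit = 0 (so all 15 bits XOR to 0).

011101110101000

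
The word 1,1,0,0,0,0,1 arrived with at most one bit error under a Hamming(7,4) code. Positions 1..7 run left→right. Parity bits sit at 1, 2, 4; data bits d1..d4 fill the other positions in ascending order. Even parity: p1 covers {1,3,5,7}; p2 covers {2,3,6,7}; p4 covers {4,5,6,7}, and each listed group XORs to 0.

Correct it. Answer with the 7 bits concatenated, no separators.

1101001

s1 (pos 1,3,5,7): 1⊕0⊕0⊕1 = 0
s2 (pos 2,3,6,7): 1⊕0⊕0⊕1 = 0
s4 (pos 4,5,6,7): 0⊕0⊕0⊕1 = 1
Syndrome s4…s1 = 100 → error at position 4.
Flip position 4: 1100001 → 1101001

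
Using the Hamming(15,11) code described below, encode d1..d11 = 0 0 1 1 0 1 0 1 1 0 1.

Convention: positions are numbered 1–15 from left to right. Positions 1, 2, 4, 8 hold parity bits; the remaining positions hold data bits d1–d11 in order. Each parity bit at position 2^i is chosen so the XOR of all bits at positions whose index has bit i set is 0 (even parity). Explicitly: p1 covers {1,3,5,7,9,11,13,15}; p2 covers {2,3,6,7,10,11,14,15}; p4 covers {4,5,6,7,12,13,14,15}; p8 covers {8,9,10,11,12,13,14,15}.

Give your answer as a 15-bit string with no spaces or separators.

Place data at non-parity positions: p1 p2 0 p4 0 1 1 p8 0 1 0 1 1 0 1
p1 (pos 1,3,5,7,9,11,13,15): XOR of data positions = 0⊕0⊕1⊕0⊕0⊕1⊕1 = 1
p2 (pos 2,3,6,7,10,11,14,15): XOR of data positions = 0⊕1⊕1⊕1⊕0⊕0⊕1 = 0
p4 (pos 4,5,6,7,12,13,14,15): XOR of data positions = 0⊕1⊕1⊕1⊕1⊕0⊕1 = 1
p8 (pos 8,9,10,11,12,13,14,15): XOR of data positions = 0⊕1⊕0⊕1⊕1⊕0⊕1 = 0
Codeword: 100101100101101

100101100101101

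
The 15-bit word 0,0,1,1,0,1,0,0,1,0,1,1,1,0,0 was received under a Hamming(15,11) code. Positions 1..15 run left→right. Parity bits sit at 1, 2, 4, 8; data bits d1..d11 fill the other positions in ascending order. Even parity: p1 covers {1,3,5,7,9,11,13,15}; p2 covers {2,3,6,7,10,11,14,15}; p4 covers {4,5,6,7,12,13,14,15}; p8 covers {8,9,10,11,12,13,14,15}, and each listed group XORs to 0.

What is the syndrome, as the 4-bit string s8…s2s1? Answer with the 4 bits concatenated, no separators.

0010

s1 (pos 1,3,5,7,9,11,13,15): 0⊕1⊕0⊕0⊕1⊕1⊕1⊕0 = 0
s2 (pos 2,3,6,7,10,11,14,15): 0⊕1⊕1⊕0⊕0⊕1⊕0⊕0 = 1
s4 (pos 4,5,6,7,12,13,14,15): 1⊕0⊕1⊕0⊕1⊕1⊕0⊕0 = 0
s8 (pos 8,9,10,11,12,13,14,15): 0⊕1⊕0⊕1⊕1⊕1⊕0⊕0 = 0
Syndrome s8…s1 = 0010 → error at position 2.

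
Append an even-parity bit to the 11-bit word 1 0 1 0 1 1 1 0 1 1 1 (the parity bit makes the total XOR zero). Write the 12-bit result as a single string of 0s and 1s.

101011101110

XOR of the 11 data bits: 1⊕0⊕1⊕0⊕1⊕1⊕1⊕0⊕1⊕1⊕1 = 0
Parity bit = 0 (so all 12 bits XOR to 0).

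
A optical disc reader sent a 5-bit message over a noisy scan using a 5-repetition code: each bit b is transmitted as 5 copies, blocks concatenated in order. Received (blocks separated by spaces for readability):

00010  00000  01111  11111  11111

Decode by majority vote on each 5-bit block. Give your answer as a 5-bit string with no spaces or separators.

Block 1 (00010): 1 one → 0
Block 2 (00000): 0 ones → 0
Block 3 (01111): 4 ones → 1
Block 4 (11111): 5 ones → 1
Block 5 (11111): 5 ones → 1

00111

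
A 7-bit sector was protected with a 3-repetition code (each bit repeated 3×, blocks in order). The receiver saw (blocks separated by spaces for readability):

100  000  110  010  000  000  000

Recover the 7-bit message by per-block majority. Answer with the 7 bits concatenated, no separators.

Block 1 (100): 1 one → 0
Block 2 (000): 0 ones → 0
Block 3 (110): 2 ones → 1
Block 4 (010): 1 one → 0
Block 5 (000): 0 ones → 0
Block 6 (000): 0 ones → 0
Block 7 (000): 0 ones → 0

0010000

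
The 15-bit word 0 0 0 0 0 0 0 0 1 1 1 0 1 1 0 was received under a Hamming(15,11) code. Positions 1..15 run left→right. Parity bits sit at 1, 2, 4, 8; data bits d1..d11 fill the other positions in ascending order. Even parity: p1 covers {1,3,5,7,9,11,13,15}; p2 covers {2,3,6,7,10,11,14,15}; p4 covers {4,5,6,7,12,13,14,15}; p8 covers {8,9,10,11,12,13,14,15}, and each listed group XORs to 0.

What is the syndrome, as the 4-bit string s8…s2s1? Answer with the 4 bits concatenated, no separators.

s1 (pos 1,3,5,7,9,11,13,15): 0⊕0⊕0⊕0⊕1⊕1⊕1⊕0 = 1
s2 (pos 2,3,6,7,10,11,14,15): 0⊕0⊕0⊕0⊕1⊕1⊕1⊕0 = 1
s4 (pos 4,5,6,7,12,13,14,15): 0⊕0⊕0⊕0⊕0⊕1⊕1⊕0 = 0
s8 (pos 8,9,10,11,12,13,14,15): 0⊕1⊕1⊕1⊕0⊕1⊕1⊕0 = 1
Syndrome s8…s1 = 1011 → error at position 11.

1011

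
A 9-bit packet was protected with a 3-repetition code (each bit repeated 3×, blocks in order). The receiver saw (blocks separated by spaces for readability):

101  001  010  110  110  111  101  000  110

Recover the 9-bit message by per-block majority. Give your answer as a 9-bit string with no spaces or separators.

Block 1 (101): 2 ones → 1
Block 2 (001): 1 one → 0
Block 3 (010): 1 one → 0
Block 4 (110): 2 ones → 1
Block 5 (110): 2 ones → 1
Block 6 (111): 3 ones → 1
Block 7 (101): 2 ones → 1
Block 8 (000): 0 ones → 0
Block 9 (110): 2 ones → 1

100111101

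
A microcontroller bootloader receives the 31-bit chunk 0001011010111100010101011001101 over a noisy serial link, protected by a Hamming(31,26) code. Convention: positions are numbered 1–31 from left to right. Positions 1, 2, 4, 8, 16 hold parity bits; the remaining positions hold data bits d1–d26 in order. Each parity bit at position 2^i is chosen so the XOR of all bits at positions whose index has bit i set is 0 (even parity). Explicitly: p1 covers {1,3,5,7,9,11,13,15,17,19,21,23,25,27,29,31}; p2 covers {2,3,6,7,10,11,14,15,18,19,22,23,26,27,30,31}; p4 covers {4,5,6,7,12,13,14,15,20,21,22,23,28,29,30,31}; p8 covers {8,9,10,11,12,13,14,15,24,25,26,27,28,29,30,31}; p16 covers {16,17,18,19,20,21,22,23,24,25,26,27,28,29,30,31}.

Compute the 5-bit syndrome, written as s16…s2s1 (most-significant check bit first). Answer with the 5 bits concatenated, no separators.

00111

s1 (pos 1,3,5,7,9,11,13,15,17,19,21,23,25,27,29,31): 0⊕0⊕0⊕1⊕1⊕1⊕1⊕0⊕0⊕0⊕0⊕0⊕1⊕0⊕1⊕1 = 1
s2 (pos 2,3,6,7,10,11,14,15,18,19,22,23,26,27,30,31): 0⊕0⊕1⊕1⊕0⊕1⊕1⊕0⊕1⊕0⊕1⊕0⊕0⊕0⊕0⊕1 = 1
s4 (pos 4,5,6,7,12,13,14,15,20,21,22,23,28,29,30,31): 1⊕0⊕1⊕1⊕1⊕1⊕1⊕0⊕1⊕0⊕1⊕0⊕1⊕1⊕0⊕1 = 1
s8 (pos 8,9,10,11,12,13,14,15,24,25,26,27,28,29,30,31): 0⊕1⊕0⊕1⊕1⊕1⊕1⊕0⊕1⊕1⊕0⊕0⊕1⊕1⊕0⊕1 = 0
s16 (pos 16,17,18,19,20,21,22,23,24,25,26,27,28,29,30,31): 0⊕0⊕1⊕0⊕1⊕0⊕1⊕0⊕1⊕1⊕0⊕0⊕1⊕1⊕0⊕1 = 0
Syndrome s16…s1 = 00111 → error at position 7.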